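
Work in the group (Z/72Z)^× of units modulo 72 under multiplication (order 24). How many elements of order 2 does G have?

7

The elements of order 2 are: 17, 19, 35, 37, 53, 55, 71.
That's 7.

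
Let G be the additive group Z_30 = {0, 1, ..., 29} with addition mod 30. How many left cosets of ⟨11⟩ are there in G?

|⟨11⟩| = 30 and |G| = 30.
By Lagrange, [G : H] = |G|/|H| = 30/30 = 1.

1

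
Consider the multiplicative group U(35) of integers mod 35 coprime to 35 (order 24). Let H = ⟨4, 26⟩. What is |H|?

|⟨4⟩| = 6 and |⟨26⟩| = 6, so |H| is a multiple of lcm(6, 6) = 6 and divides |G| = 24.
Closing under the operation: H = {1, 4, 6, 9, 11, 16, 19, 24, 26, 29, 31, 34}, so |H| = 12.

12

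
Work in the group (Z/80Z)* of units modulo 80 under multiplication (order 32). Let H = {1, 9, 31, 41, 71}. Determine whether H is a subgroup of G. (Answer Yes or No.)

|H| = 5 does not divide |G| = 32, so by Lagrange H is not a subgroup.

No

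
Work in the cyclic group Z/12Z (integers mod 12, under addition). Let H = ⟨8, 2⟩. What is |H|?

6

|⟨8⟩| = 3 and |⟨2⟩| = 6, so |H| is a multiple of lcm(3, 6) = 6 and divides |G| = 12.
Closing under the operation: H = {0, 2, 4, 6, 8, 10}, so |H| = 6.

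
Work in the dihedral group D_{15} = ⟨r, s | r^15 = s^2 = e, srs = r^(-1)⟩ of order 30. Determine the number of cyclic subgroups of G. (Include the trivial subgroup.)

19

Each element a generates a cyclic subgroup ⟨a⟩; distinct elements may generate the same one (a cyclic group of order d has φ(d) generators).
Cyclic subgroups by order — order 1: 1; order 2: 15; order 3: 1; order 5: 1; order 15: 1.
Total: 19.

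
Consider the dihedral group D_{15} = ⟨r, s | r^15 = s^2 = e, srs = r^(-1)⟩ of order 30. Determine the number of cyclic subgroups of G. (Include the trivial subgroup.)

19

A cyclic subgroup of order d is generated by each of its φ(d) elements of order d, so the cyclic subgroups of order d number (#elements of order d)/φ(d).
Cyclic subgroups by order — order 1: 1; order 2: 15; order 3: 1; order 5: 1; order 15: 1.
Total: 19.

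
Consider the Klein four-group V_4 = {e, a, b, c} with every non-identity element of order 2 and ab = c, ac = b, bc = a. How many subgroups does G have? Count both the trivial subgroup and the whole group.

|G| = 4, so by Lagrange every subgroup order divides 4. Divisors: 1, 2, 4.
Subgroups by order — order 1: 1; order 2: 3; order 4: 1.
Total: 1 + 3 + 1 = 5.

5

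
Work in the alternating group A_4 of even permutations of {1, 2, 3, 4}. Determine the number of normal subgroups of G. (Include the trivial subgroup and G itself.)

3

G has 10 subgroups. Checking conjugation-invariance by order — order 1: 1/1 normal; order 2: 0/3 normal; order 3: 0/4 normal; order 4: 1/1 normal; order 12: 1/1 normal.
Total normal subgroups: 3.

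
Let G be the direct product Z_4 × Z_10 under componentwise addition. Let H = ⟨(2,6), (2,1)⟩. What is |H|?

20

|⟨(2,6)⟩| = 10 and |⟨(2,1)⟩| = 10, so |H| is a multiple of lcm(10, 10) = 10 and divides |G| = 40.
Closing under the operation: H = {(0,0), (0,1), (0,2), (0,3), (0,4), (0,5), (0,6), (0,7), (0,8), (0,9), (2,0), (2,1), (2,2), (2,3), (2,4), (2,5), (2,6), (2,7), (2,8), (2,9)}, so |H| = 20.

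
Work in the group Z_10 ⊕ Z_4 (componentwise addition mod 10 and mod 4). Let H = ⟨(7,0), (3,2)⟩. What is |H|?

20

|⟨(7,0)⟩| = 10 and |⟨(3,2)⟩| = 10, so |H| is a multiple of lcm(10, 10) = 10 and divides |G| = 40.
Closing under the operation: H = {(0,0), (0,2), (1,0), (1,2), (2,0), (2,2), (3,0), (3,2), (4,0), (4,2), (5,0), (5,2), (6,0), (6,2), (7,0), (7,2), (8,0), (8,2), (9,0), (9,2)}, so |H| = 20.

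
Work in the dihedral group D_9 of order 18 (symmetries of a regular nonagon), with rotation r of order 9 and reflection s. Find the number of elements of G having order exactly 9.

6

The elements of order 9 are: r, r^2, r^4, r^5, r^7, r^8.
That's 6.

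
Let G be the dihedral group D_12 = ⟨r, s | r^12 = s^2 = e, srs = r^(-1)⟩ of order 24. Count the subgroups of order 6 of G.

|G| = 24 and 6 | 24, so subgroups of order 6 are possible by Lagrange.
The subgroups of order 6 are: {e, r^2, r^4, r^6, r^8, r^10}; {e, r^4, r^8, r^2s, r^6s, r^10s}; {e, r^4, r^8, r^3s, r^7s, r^11s}; {e, r^4, r^8, s, r^4s, r^8s}; … (5 in all).
So G has 5 subgroups of order 6.

5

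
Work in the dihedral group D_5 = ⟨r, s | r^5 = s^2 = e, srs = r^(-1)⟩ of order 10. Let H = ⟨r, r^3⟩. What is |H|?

|⟨r⟩| = 5 and |⟨r^3⟩| = 5, so |H| is a multiple of lcm(5, 5) = 5 and divides |G| = 10.
Closing under the operation: H = {e, r, r^2, r^3, r^4}, so |H| = 5.

5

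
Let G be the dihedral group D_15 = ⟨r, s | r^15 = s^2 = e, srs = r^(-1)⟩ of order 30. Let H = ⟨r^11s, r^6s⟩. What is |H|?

6

|⟨r^11s⟩| = 2 and |⟨r^6s⟩| = 2, so |H| is a multiple of lcm(2, 2) = 2 and divides |G| = 30.
Closing under the operation: H = {e, r^5, r^10, rs, r^6s, r^11s}, so |H| = 6.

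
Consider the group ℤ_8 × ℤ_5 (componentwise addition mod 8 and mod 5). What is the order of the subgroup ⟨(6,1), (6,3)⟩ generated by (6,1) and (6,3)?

|⟨(6,1)⟩| = 20 and |⟨(6,3)⟩| = 20, so |H| is a multiple of lcm(20, 20) = 20 and divides |G| = 40.
Closing under the operation: H = {(0,0), (0,1), (0,2), (0,3), (0,4), (2,0), (2,1), (2,2), (2,3), (2,4), (4,0), (4,1), (4,2), (4,3), (4,4), (6,0), (6,1), (6,2), (6,3), (6,4)}, so |H| = 20.

20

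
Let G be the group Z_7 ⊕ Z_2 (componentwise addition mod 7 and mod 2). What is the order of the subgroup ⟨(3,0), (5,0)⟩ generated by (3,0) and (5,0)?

7

|⟨(3,0)⟩| = 7 and |⟨(5,0)⟩| = 7, so |H| is a multiple of lcm(7, 7) = 7 and divides |G| = 14.
Closing under the operation: H = {(0,0), (1,0), (2,0), (3,0), (4,0), (5,0), (6,0)}, so |H| = 7.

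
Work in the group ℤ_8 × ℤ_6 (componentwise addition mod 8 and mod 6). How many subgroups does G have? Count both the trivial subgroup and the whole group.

|G| = 48, so by Lagrange every subgroup order divides 48. Divisors: 1, 2, 3, 4, 6, 8, 12, 16, 24, 48.
Subgroups by order — order 1: 1; order 2: 3; order 3: 1; order 4: 3; order 6: 3; order 8: 3; order 12: 3; order 16: 1; order 24: 3; order 48: 1.
Total: 1 + 3 + 1 + 3 + 3 + 3 + 3 + 1 + 3 + 1 = 22.

22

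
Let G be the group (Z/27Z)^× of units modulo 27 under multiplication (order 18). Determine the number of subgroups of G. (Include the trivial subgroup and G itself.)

6

|G| = 18, so by Lagrange every subgroup order divides 18. Divisors: 1, 2, 3, 6, 9, 18.
Subgroups by order — order 1: 1; order 2: 1; order 3: 1; order 6: 1; order 9: 1; order 18: 1.
Total: 1 + 1 + 1 + 1 + 1 + 1 = 6.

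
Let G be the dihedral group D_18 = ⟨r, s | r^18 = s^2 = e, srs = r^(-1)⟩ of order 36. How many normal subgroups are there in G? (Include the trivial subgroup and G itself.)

9

G has 45 subgroups. Checking conjugation-invariance by order — order 1: 1/1 normal; order 2: 1/19 normal; order 3: 1/1 normal; order 4: 0/9 normal; order 6: 1/7 normal; order 9: 1/1 normal; order 12: 0/3 normal; order 18: 3/3 normal; order 36: 1/1 normal.
Total normal subgroups: 9.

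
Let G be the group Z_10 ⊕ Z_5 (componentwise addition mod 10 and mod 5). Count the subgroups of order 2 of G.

|G| = 50 and 2 | 50, so subgroups of order 2 are possible by Lagrange.
The subgroups of order 2 are: {(0,0), (5,0)}.
So G has 1 subgroup of order 2.

1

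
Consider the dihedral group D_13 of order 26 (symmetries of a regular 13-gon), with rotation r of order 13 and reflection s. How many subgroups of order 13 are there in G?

1

|G| = 26 and 13 | 26, so subgroups of order 13 are possible by Lagrange.
The subgroups of order 13 are: {e, r, r^2, r^3, r^4, r^5, r^6, r^7, r^8, r^9, r^10, r^11, r^12}.
So G has 1 subgroup of order 13.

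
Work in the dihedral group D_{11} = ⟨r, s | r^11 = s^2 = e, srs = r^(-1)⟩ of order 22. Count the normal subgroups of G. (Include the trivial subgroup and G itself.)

3

G has 14 subgroups. Checking conjugation-invariance by order — order 1: 1/1 normal; order 2: 0/11 normal; order 11: 1/1 normal; order 22: 1/1 normal.
Total normal subgroups: 3.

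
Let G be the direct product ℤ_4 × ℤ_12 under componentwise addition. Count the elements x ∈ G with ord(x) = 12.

24

An element (a,b) has order lcm(ord(a), ord(b)); count pairs with lcm equal to 12.
Enumerating gives 24 such elements.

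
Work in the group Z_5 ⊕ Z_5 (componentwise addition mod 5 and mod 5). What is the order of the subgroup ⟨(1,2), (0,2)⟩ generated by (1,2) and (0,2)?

25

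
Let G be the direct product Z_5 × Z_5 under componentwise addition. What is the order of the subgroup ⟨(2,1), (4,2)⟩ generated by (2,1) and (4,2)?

5

|⟨(2,1)⟩| = 5 and |⟨(4,2)⟩| = 5, so |H| is a multiple of lcm(5, 5) = 5 and divides |G| = 25.
Closing under the operation: H = {(0,0), (1,3), (2,1), (3,4), (4,2)}, so |H| = 5.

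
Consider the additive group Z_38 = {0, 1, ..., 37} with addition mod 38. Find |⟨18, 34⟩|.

19

|⟨18⟩| = 19 and |⟨34⟩| = 19, so |H| is a multiple of lcm(19, 19) = 19 and divides |G| = 38.
Closing under the operation: H = {0, 2, 4, 6, 8, 10, 12, 14, 16, 18, 20, 22, 24, 26, 28, 30, 32, 34, 36}, so |H| = 19.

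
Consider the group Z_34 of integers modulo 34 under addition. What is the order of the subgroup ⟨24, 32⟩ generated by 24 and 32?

|⟨24⟩| = 17 and |⟨32⟩| = 17, so |H| is a multiple of lcm(17, 17) = 17 and divides |G| = 34.
Closing under the operation: H = {0, 2, 4, 6, 8, 10, 12, 14, 16, 18, 20, 22, 24, 26, 28, 30, 32}, so |H| = 17.

17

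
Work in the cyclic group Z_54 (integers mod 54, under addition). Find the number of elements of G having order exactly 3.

In a cyclic group of order 54, the number of elements of order d (for d | 54) is φ(d).
φ(3) = 2.

2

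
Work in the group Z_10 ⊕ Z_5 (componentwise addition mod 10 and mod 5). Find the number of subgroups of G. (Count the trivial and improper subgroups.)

|G| = 50, so by Lagrange every subgroup order divides 50. Divisors: 1, 2, 5, 10, 25, 50.
Subgroups by order — order 1: 1; order 2: 1; order 5: 6; order 10: 6; order 25: 1; order 50: 1.
Total: 1 + 1 + 6 + 6 + 1 + 1 = 16.

16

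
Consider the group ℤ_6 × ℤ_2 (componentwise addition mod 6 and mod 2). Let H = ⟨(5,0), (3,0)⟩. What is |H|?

6

|⟨(5,0)⟩| = 6 and |⟨(3,0)⟩| = 2, so |H| is a multiple of lcm(6, 2) = 6 and divides |G| = 12.
Closing under the operation: H = {(0,0), (1,0), (2,0), (3,0), (4,0), (5,0)}, so |H| = 6.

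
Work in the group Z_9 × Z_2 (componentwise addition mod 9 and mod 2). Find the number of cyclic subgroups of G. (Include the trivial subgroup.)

6

A cyclic subgroup of order d is generated by each of its φ(d) elements of order d, so the cyclic subgroups of order d number (#elements of order d)/φ(d).
Cyclic subgroups by order — order 1: 1; order 2: 1; order 3: 1; order 6: 1; order 9: 1; order 18: 1.
Total: 6.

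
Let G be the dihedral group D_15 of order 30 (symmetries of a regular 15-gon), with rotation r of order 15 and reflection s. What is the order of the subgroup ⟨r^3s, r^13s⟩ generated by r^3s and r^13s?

6

|⟨r^3s⟩| = 2 and |⟨r^13s⟩| = 2, so |H| is a multiple of lcm(2, 2) = 2 and divides |G| = 30.
Closing under the operation: H = {e, r^5, r^10, r^3s, r^8s, r^13s}, so |H| = 6.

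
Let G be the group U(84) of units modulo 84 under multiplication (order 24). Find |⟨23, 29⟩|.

12

|⟨23⟩| = 6 and |⟨29⟩| = 2, so |H| is a multiple of lcm(6, 2) = 6 and divides |G| = 24.
Closing under the operation: H = {1, 11, 23, 25, 29, 37, 43, 53, 65, 67, 71, 79}, so |H| = 12.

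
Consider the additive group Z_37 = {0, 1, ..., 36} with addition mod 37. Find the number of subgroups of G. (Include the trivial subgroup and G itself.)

Subgroups of the cyclic group Z_37 correspond bijectively to divisors of 37.
Divisors of 37: 1, 37.
So Z_37 has 2 subgroups.

2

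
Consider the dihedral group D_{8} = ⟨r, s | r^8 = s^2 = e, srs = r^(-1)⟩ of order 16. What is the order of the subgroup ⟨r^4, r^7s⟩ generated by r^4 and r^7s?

4

|⟨r^4⟩| = 2 and |⟨r^7s⟩| = 2, so |H| is a multiple of lcm(2, 2) = 2 and divides |G| = 16.
Closing under the operation: H = {e, r^4, r^3s, r^7s}, so |H| = 4.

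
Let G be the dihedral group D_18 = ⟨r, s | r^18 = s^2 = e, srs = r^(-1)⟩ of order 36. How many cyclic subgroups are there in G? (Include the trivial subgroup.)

Each element a generates a cyclic subgroup ⟨a⟩; distinct elements may generate the same one (a cyclic group of order d has φ(d) generators).
Cyclic subgroups by order — order 1: 1; order 2: 19; order 3: 1; order 6: 1; order 9: 1; order 18: 1.
Total: 24.

24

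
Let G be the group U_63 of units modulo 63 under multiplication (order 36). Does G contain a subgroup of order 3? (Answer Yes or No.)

Yes

3 | 36. A subgroup of order 3 is {1, 4, 16}.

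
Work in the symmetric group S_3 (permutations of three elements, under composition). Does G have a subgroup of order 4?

No

4 does not divide |G| = 6, so by Lagrange no subgroup of order 4 exists.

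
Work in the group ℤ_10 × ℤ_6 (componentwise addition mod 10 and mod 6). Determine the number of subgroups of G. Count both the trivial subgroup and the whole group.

|G| = 60, so by Lagrange every subgroup order divides 60. Divisors: 1, 2, 3, 4, 5, 6, 10, 12, 15, 20, 30, 60.
Subgroups by order — order 1: 1; order 2: 3; order 3: 1; order 4: 1; order 5: 1; order 6: 3; order 10: 3; order 12: 1; order 15: 1; order 20: 1; order 30: 3; order 60: 1.
Total: 1 + 3 + 1 + 1 + 1 + 3 + 3 + 1 + 1 + 1 + 3 + 1 = 20.

20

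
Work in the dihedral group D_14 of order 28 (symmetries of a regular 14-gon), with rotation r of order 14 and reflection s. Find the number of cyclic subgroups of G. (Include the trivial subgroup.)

Each element a generates a cyclic subgroup ⟨a⟩; distinct elements may generate the same one (a cyclic group of order d has φ(d) generators).
Cyclic subgroups by order — order 1: 1; order 2: 15; order 7: 1; order 14: 1.
Total: 18.

18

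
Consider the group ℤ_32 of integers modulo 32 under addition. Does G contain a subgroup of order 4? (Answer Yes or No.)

Yes

4 | 32. A subgroup of order 4 is {0, 8, 16, 24}.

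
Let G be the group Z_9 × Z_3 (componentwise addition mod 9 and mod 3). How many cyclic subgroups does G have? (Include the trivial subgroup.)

8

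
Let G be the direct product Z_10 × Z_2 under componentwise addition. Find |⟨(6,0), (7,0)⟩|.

10

|⟨(6,0)⟩| = 5 and |⟨(7,0)⟩| = 10, so |H| is a multiple of lcm(5, 10) = 10 and divides |G| = 20.
Closing under the operation: H = {(0,0), (1,0), (2,0), (3,0), (4,0), (5,0), (6,0), (7,0), (8,0), (9,0)}, so |H| = 10.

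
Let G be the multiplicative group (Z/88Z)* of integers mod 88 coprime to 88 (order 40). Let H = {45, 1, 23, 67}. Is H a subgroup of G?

Yes

|H| = 4 divides |G| = 40, consistent with Lagrange.
H contains the identity, every element's inverse is in H, and H is closed under ·: it is a subgroup.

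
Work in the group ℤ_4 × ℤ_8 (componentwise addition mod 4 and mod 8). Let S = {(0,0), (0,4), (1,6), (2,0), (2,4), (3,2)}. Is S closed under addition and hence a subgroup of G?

No

|S| = 6 does not divide |G| = 32, so by Lagrange S is not a subgroup.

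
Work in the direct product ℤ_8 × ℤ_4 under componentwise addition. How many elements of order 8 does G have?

An element (a,b) has order lcm(ord(a), ord(b)); count pairs with lcm equal to 8.
Enumerating gives 16 such elements.

16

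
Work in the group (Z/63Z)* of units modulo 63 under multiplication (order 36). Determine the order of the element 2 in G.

6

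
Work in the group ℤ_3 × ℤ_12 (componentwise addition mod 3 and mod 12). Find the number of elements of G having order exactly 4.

An element (a,b) has order lcm(ord(a), ord(b)); count pairs with lcm equal to 4.
Enumerating gives 2 such elements.

2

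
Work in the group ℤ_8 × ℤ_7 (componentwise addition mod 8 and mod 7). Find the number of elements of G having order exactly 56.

An element (a,b) has order lcm(ord(a), ord(b)); count pairs with lcm equal to 56.
Enumerating gives 24 such elements.

24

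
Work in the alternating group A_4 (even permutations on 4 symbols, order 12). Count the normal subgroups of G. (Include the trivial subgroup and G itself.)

G has 10 subgroups. Checking conjugation-invariance by order — order 1: 1/1 normal; order 2: 0/3 normal; order 3: 0/4 normal; order 4: 1/1 normal; order 12: 1/1 normal.
Total normal subgroups: 3.

3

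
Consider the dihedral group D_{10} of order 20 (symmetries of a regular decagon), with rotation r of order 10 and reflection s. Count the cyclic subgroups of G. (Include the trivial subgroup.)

Group the elements of G by the cyclic subgroup they generate; each cyclic subgroup of order d accounts for φ(d) elements.
Cyclic subgroups by order — order 1: 1; order 2: 11; order 5: 1; order 10: 1.
Total: 14.

14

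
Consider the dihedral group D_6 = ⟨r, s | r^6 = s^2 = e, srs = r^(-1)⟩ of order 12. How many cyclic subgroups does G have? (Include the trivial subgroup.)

10

Each element a generates a cyclic subgroup ⟨a⟩; distinct elements may generate the same one (a cyclic group of order d has φ(d) generators).
Cyclic subgroups by order — order 1: 1; order 2: 7; order 3: 1; order 6: 1.
Total: 10.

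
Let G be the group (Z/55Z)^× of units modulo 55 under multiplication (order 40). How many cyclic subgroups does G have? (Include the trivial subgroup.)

12

Group the elements of G by the cyclic subgroup they generate; each cyclic subgroup of order d accounts for φ(d) elements.
Cyclic subgroups by order — order 1: 1; order 2: 3; order 4: 2; order 5: 1; order 10: 3; order 20: 2.
Total: 12.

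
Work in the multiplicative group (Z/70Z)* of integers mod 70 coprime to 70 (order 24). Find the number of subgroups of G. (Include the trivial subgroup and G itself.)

16

|G| = 24, so by Lagrange every subgroup order divides 24. Divisors: 1, 2, 3, 4, 6, 8, 12, 24.
Subgroups by order — order 1: 1; order 2: 3; order 3: 1; order 4: 3; order 6: 3; order 8: 1; order 12: 3; order 24: 1.
Total: 1 + 3 + 1 + 3 + 3 + 1 + 3 + 1 = 16.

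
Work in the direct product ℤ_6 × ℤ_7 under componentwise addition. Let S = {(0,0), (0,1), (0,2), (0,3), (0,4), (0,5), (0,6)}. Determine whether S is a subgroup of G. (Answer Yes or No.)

|S| = 7 divides |G| = 42, consistent with Lagrange.
S contains the identity, every element's inverse is in S, and S is closed under +: it is a subgroup.
In fact S = ⟨(0,1)⟩.

Yes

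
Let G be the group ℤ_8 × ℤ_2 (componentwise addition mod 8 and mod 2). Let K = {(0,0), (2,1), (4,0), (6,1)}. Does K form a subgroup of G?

|K| = 4 divides |G| = 16, consistent with Lagrange.
K contains the identity, every element's inverse is in K, and K is closed under +: it is a subgroup.
In fact K = ⟨(6,1)⟩.

Yes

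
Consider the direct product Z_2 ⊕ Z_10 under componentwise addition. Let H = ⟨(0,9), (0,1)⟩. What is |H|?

10

|⟨(0,9)⟩| = 10 and |⟨(0,1)⟩| = 10, so |H| is a multiple of lcm(10, 10) = 10 and divides |G| = 20.
Closing under the operation: H = {(0,0), (0,1), (0,2), (0,3), (0,4), (0,5), (0,6), (0,7), (0,8), (0,9)}, so |H| = 10.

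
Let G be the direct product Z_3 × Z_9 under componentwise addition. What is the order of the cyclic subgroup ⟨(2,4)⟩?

The order of (2,4) in Z_3 × Z_9 is lcm(ord(2) in Z_3, ord(4) in Z_9).
ord(2) = 3 and ord(4) = 9, so |⟨(2,4)⟩| = lcm(3, 9) = 9.

9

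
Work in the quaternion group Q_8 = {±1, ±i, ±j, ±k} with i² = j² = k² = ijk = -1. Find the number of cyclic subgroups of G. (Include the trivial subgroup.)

5

Each element a generates a cyclic subgroup ⟨a⟩; distinct elements may generate the same one (a cyclic group of order d has φ(d) generators).
Cyclic subgroups by order — order 1: 1; order 2: 1; order 4: 3.
Total: 5.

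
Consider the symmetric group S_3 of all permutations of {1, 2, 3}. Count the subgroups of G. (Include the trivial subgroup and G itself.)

|G| = 6, so by Lagrange every subgroup order divides 6. Divisors: 1, 2, 3, 6.
Subgroups by order — order 1: 1; order 2: 3; order 3: 1; order 6: 1.
Total: 1 + 3 + 1 + 1 = 6.

6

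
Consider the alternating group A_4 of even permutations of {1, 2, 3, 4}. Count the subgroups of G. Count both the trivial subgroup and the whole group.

|G| = 12, so by Lagrange every subgroup order divides 12. Divisors: 1, 2, 3, 4, 6, 12.
Subgroups by order — order 1: 1; order 2: 3; order 3: 4; order 4: 1; order 6: 0; order 12: 1.
Total: 1 + 3 + 4 + 1 + 0 + 1 = 10.

10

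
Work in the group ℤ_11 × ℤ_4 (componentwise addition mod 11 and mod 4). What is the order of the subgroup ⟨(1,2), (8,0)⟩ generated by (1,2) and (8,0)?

22

|⟨(1,2)⟩| = 22 and |⟨(8,0)⟩| = 11, so |H| is a multiple of lcm(22, 11) = 22 and divides |G| = 44.
Closing under the operation: H = {(0,0), (0,2), (1,0), (1,2), (2,0), (2,2), (3,0), (3,2), (4,0), (4,2), (5,0), (5,2), (6,0), (6,2), (7,0), (7,2), (8,0), (8,2), (9,0), (9,2), (10,0), (10,2)}, so |H| = 22.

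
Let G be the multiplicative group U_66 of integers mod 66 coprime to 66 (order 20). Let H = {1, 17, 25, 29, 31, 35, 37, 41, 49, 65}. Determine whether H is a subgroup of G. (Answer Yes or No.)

Yes

|H| = 10 divides |G| = 20, consistent with Lagrange.
H contains the identity, every element's inverse is in H, and H is closed under ·: it is a subgroup.
In fact H = ⟨35⟩.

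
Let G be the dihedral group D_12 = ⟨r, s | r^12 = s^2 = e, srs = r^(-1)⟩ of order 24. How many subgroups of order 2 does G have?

|G| = 24 and 2 | 24, so subgroups of order 2 are possible by Lagrange.
The subgroups of order 2 are: {e, r^10s}; {e, r^11s}; {e, r^2s}; {e, r^3s}; … (13 in all).
So G has 13 subgroups of order 2.

13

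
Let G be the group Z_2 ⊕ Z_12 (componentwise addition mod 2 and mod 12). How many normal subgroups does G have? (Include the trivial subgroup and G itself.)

16

G is abelian, so every subgroup is normal.
G has 16 subgroups in total, hence 16 normal subgroups.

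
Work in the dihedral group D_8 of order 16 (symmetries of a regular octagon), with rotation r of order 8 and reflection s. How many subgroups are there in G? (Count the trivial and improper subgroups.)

|G| = 16, so by Lagrange every subgroup order divides 16. Divisors: 1, 2, 4, 8, 16.
Subgroups by order — order 1: 1; order 2: 9; order 4: 5; order 8: 3; order 16: 1.
Total: 1 + 9 + 5 + 3 + 1 = 19.

19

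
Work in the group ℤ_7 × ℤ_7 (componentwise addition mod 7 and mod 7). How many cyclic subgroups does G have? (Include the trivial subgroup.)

Each element a generates a cyclic subgroup ⟨a⟩; distinct elements may generate the same one (a cyclic group of order d has φ(d) generators).
Cyclic subgroups by order — order 1: 1; order 7: 8.
Total: 9.

9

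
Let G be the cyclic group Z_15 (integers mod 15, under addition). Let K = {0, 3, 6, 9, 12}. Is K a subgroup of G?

Yes

|K| = 5 divides |G| = 15, consistent with Lagrange.
K contains the identity, every element's inverse is in K, and K is closed under +: it is a subgroup.
In fact K = ⟨3⟩.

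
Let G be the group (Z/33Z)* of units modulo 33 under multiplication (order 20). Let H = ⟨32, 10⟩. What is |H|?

|⟨32⟩| = 2 and |⟨10⟩| = 2, so |H| is a multiple of lcm(2, 2) = 2 and divides |G| = 20.
Closing under the operation: H = {1, 10, 23, 32}, so |H| = 4.

4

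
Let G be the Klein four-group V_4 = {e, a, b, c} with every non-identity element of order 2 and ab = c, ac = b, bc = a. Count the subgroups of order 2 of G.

|G| = 4 and 2 | 4, so subgroups of order 2 are possible by Lagrange.
The subgroups of order 2 are: {e, a}; {e, b}; {e, c}.
So G has 3 subgroups of order 2.

3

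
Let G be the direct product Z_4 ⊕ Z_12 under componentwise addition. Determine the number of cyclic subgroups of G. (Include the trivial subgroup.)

20

Group the elements of G by the cyclic subgroup they generate; each cyclic subgroup of order d accounts for φ(d) elements.
Cyclic subgroups by order — order 1: 1; order 2: 3; order 3: 1; order 4: 6; order 6: 3; order 12: 6.
Total: 20.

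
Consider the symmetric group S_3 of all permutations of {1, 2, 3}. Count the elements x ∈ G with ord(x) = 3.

The elements of order 3 are: (1 2 3), (1 3 2).
That's 2.

2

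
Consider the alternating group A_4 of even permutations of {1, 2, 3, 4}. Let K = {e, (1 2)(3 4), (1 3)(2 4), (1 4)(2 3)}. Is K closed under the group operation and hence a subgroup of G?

|K| = 4 divides |G| = 12, consistent with Lagrange.
K contains the identity, every element's inverse is in K, and K is closed under ∘: it is a subgroup.

Yes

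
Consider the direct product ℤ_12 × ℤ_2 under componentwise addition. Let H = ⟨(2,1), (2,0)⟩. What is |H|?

12

|⟨(2,1)⟩| = 6 and |⟨(2,0)⟩| = 6, so |H| is a multiple of lcm(6, 6) = 6 and divides |G| = 24.
Closing under the operation: H = {(0,0), (0,1), (2,0), (2,1), (4,0), (4,1), (6,0), (6,1), (8,0), (8,1), (10,0), (10,1)}, so |H| = 12.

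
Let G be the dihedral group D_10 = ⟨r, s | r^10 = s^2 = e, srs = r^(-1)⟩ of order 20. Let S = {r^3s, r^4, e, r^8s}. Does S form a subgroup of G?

No

r^4 ∈ S but its inverse r^6 ∉ S, so S is not a subgroup.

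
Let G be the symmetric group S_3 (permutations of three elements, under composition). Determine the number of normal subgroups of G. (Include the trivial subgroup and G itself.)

3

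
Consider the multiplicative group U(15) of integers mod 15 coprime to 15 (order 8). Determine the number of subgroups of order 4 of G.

|G| = 8 and 4 | 8, so subgroups of order 4 are possible by Lagrange.
The subgroups of order 4 are: {1, 4, 11, 14}; {1, 4, 7, 13}; {1, 2, 4, 8}.
So G has 3 subgroups of order 4.

3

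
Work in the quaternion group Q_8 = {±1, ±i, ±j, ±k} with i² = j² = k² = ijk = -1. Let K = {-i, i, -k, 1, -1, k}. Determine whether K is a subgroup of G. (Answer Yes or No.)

|K| = 6 does not divide |G| = 8, so by Lagrange K is not a subgroup.

No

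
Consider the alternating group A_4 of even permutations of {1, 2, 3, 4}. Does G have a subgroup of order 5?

5 does not divide |G| = 12, so by Lagrange no subgroup of order 5 exists.

No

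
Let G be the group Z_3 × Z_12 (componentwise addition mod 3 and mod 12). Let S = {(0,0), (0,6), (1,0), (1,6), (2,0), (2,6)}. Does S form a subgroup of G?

|S| = 6 divides |G| = 36, consistent with Lagrange.
S contains the identity, every element's inverse is in S, and S is closed under +: it is a subgroup.
In fact S = ⟨(2,6)⟩.

Yes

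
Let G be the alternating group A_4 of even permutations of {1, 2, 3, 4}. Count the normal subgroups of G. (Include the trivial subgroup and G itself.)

3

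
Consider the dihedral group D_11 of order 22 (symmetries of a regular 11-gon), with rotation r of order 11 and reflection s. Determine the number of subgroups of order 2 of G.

11

|G| = 22 and 2 | 22, so subgroups of order 2 are possible by Lagrange.
The subgroups of order 2 are: {e, r^10s}; {e, r^2s}; {e, r^3s}; {e, r^4s}; … (11 in all).
So G has 11 subgroups of order 2.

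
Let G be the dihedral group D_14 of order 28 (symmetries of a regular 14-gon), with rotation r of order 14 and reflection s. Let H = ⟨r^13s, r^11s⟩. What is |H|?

14

|⟨r^13s⟩| = 2 and |⟨r^11s⟩| = 2, so |H| is a multiple of lcm(2, 2) = 2 and divides |G| = 28.
Closing under the operation: H = {e, r^2, r^4, r^6, r^8, r^10, r^12, rs, r^3s, r^5s, r^7s, r^9s, r^11s, r^13s}, so |H| = 14.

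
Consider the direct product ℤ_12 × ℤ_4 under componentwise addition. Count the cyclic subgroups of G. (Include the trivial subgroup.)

20

A cyclic subgroup of order d is generated by each of its φ(d) elements of order d, so the cyclic subgroups of order d number (#elements of order d)/φ(d).
Cyclic subgroups by order — order 1: 1; order 2: 3; order 3: 1; order 4: 6; order 6: 3; order 12: 6.
Total: 20.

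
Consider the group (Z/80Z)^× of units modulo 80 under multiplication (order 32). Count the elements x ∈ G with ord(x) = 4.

24

Enumerating element orders in G gives 24 elements of order 4.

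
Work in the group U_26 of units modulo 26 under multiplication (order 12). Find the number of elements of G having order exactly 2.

1

The elements of order 2 are: 25.
That's 1.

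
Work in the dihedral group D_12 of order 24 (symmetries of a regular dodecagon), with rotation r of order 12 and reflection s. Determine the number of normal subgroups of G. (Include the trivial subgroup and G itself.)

G has 34 subgroups. Checking conjugation-invariance by order — order 1: 1/1 normal; order 2: 1/13 normal; order 3: 1/1 normal; order 4: 1/7 normal; order 6: 1/5 normal; order 8: 0/3 normal; order 12: 3/3 normal; order 24: 1/1 normal.
Total normal subgroups: 9.

9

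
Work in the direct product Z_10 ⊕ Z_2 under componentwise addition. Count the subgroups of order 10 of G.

3

|G| = 20 and 10 | 20, so subgroups of order 10 are possible by Lagrange.
The subgroups of order 10 are: {(0,0), (0,1), (2,0), (2,1), (4,0), (4,1), (6,0), (6,1), (8,0), (8,1)}; {(0,0), (1,0), (2,0), (3,0), (4,0), (5,0), (6,0), (7,0), (8,0), (9,0)}; {(0,0), (1,1), (2,0), (3,1), (4,0), (5,1), (6,0), (7,1), (8,0), (9,1)}.
So G has 3 subgroups of order 10.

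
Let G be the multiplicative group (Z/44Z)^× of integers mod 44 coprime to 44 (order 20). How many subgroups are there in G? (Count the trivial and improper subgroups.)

|G| = 20, so by Lagrange every subgroup order divides 20. Divisors: 1, 2, 4, 5, 10, 20.
Subgroups by order — order 1: 1; order 2: 3; order 4: 1; order 5: 1; order 10: 3; order 20: 1.
Total: 1 + 3 + 1 + 1 + 3 + 1 = 10.

10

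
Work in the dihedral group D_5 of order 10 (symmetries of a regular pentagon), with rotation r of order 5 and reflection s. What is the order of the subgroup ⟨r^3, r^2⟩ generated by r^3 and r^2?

5

|⟨r^3⟩| = 5 and |⟨r^2⟩| = 5, so |H| is a multiple of lcm(5, 5) = 5 and divides |G| = 10.
Closing under the operation: H = {e, r, r^2, r^3, r^4}, so |H| = 5.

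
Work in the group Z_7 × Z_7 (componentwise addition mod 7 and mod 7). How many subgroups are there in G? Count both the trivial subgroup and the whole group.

10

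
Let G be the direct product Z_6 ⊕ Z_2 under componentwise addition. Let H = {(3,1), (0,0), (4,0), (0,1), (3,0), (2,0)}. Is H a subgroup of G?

Closure fails: (0,1) + (4,0) = (4,1) ∉ H. So H is not a subgroup.

No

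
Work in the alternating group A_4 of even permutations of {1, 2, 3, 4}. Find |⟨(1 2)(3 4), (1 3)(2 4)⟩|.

|⟨(1 2)(3 4)⟩| = 2 and |⟨(1 3)(2 4)⟩| = 2, so |H| is a multiple of lcm(2, 2) = 2 and divides |G| = 12.
Closing under the operation: H = {e, (1 2)(3 4), (1 3)(2 4), (1 4)(2 3)}, so |H| = 4.

4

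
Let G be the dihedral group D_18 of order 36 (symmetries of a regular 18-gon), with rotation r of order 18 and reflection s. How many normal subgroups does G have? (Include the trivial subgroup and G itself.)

9

G has 45 subgroups. Checking conjugation-invariance by order — order 1: 1/1 normal; order 2: 1/19 normal; order 3: 1/1 normal; order 4: 0/9 normal; order 6: 1/7 normal; order 9: 1/1 normal; order 12: 0/3 normal; order 18: 3/3 normal; order 36: 1/1 normal.
Total normal subgroups: 9.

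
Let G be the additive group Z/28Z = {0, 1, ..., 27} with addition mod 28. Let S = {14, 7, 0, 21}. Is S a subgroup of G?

Yes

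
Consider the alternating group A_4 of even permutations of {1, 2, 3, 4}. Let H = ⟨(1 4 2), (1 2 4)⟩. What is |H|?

|⟨(1 4 2)⟩| = 3 and |⟨(1 2 4)⟩| = 3, so |H| is a multiple of lcm(3, 3) = 3 and divides |G| = 12.
Closing under the operation: H = {e, (1 2 4), (1 4 2)}, so |H| = 3.

3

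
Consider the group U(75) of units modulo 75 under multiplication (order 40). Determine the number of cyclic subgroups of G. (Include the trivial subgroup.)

Group the elements of G by the cyclic subgroup they generate; each cyclic subgroup of order d accounts for φ(d) elements.
Cyclic subgroups by order — order 1: 1; order 2: 3; order 4: 2; order 5: 1; order 10: 3; order 20: 2.
Total: 12.

12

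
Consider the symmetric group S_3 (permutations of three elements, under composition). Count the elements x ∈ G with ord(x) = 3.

The elements of order 3 are: (1 2 3), (1 3 2).
That's 2.

2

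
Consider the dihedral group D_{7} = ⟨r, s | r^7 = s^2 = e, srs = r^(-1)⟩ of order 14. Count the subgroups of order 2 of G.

7

|G| = 14 and 2 | 14, so subgroups of order 2 are possible by Lagrange.
The subgroups of order 2 are: {e, r^2s}; {e, r^3s}; {e, r^4s}; {e, r^5s}; … (7 in all).
So G has 7 subgroups of order 2.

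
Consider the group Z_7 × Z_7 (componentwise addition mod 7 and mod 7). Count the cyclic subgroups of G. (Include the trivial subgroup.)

Group the elements of G by the cyclic subgroup they generate; each cyclic subgroup of order d accounts for φ(d) elements.
Cyclic subgroups by order — order 1: 1; order 7: 8.
Total: 9.

9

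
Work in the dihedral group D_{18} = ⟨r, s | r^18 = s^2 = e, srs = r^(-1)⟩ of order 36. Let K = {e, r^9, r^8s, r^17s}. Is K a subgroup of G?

Yes

|K| = 4 divides |G| = 36, consistent with Lagrange.
K contains the identity, every element's inverse is in K, and K is closed under ·: it is a subgroup.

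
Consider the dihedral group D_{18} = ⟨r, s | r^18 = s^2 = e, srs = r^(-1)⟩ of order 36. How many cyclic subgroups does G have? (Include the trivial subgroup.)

Each element a generates a cyclic subgroup ⟨a⟩; distinct elements may generate the same one (a cyclic group of order d has φ(d) generators).
Cyclic subgroups by order — order 1: 1; order 2: 19; order 3: 1; order 6: 1; order 9: 1; order 18: 1.
Total: 24.

24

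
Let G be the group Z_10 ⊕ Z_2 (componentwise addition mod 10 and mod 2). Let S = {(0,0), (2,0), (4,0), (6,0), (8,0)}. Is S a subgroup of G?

Yes

|S| = 5 divides |G| = 20, consistent with Lagrange.
S contains the identity, every element's inverse is in S, and S is closed under +: it is a subgroup.
In fact S = ⟨(4,0)⟩.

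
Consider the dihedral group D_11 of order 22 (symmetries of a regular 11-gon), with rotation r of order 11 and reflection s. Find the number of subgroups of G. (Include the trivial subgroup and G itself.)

14

|G| = 22, so by Lagrange every subgroup order divides 22. Divisors: 1, 2, 11, 22.
Subgroups by order — order 1: 1; order 2: 11; order 11: 1; order 22: 1.
Total: 1 + 11 + 1 + 1 = 14.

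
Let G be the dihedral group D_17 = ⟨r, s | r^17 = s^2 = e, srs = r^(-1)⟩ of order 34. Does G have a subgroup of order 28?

28 does not divide |G| = 34, so by Lagrange no subgroup of order 28 exists.

No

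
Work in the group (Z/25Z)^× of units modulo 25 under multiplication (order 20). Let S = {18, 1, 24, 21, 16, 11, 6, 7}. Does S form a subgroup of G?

No

|S| = 8 does not divide |G| = 20, so by Lagrange S is not a subgroup.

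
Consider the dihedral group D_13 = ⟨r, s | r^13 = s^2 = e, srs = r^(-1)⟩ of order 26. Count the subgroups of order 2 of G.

|G| = 26 and 2 | 26, so subgroups of order 2 are possible by Lagrange.
The subgroups of order 2 are: {e, r^10s}; {e, r^11s}; {e, r^12s}; {e, r^2s}; … (13 in all).
So G has 13 subgroups of order 2.

13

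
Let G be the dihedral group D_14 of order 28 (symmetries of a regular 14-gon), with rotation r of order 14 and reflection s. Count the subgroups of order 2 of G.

15

|G| = 28 and 2 | 28, so subgroups of order 2 are possible by Lagrange.
The subgroups of order 2 are: {e, r^10s}; {e, r^11s}; {e, r^12s}; {e, r^13s}; … (15 in all).
So G has 15 subgroups of order 2.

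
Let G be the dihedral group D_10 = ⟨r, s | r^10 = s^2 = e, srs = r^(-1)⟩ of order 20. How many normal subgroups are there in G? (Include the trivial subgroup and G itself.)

G has 22 subgroups. Checking conjugation-invariance by order — order 1: 1/1 normal; order 2: 1/11 normal; order 4: 0/5 normal; order 5: 1/1 normal; order 10: 3/3 normal; order 20: 1/1 normal.
Total normal subgroups: 7.

7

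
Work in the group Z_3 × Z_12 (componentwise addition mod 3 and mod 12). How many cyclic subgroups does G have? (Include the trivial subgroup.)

15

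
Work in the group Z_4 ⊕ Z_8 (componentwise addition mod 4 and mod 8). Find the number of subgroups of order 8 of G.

7

|G| = 32 and 8 | 32, so subgroups of order 8 are possible by Lagrange.
The subgroups of order 8 are: {(0,0), (0,1), (0,2), (0,3), (0,4), (0,5), (0,6), (0,7)}; {(0,0), (0,2), (0,4), (0,6), (2,0), (2,2), (2,4), (2,6)}; {(0,0), (0,2), (0,4), (0,6), (2,1), (2,3), (2,5), (2,7)}; {(0,0), (0,4), (1,0), (1,4), (2,0), (2,4), (3,0), (3,4)}; … (7 in all).
So G has 7 subgroups of order 8.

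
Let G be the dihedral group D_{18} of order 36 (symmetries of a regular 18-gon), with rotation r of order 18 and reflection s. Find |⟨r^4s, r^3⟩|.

12

|⟨r^4s⟩| = 2 and |⟨r^3⟩| = 6, so |H| is a multiple of lcm(2, 6) = 6 and divides |G| = 36.
Closing under the operation: H = {e, r^3, r^6, r^9, r^12, r^15, rs, r^4s, r^7s, r^10s, r^13s, r^16s}, so |H| = 12.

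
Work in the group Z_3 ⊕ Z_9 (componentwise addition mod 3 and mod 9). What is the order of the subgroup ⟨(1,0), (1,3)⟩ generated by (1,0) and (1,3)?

|⟨(1,0)⟩| = 3 and |⟨(1,3)⟩| = 3, so |H| is a multiple of lcm(3, 3) = 3 and divides |G| = 27.
Closing under the operation: H = {(0,0), (0,3), (0,6), (1,0), (1,3), (1,6), (2,0), (2,3), (2,6)}, so |H| = 9.

9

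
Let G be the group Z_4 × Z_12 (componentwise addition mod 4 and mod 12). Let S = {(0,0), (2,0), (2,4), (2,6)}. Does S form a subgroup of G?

No

(2,4) ∈ S but its inverse (2,8) ∉ S, so S is not a subgroup.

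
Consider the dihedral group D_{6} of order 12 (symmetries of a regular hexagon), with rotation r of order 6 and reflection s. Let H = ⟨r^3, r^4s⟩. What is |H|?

|⟨r^3⟩| = 2 and |⟨r^4s⟩| = 2, so |H| is a multiple of lcm(2, 2) = 2 and divides |G| = 12.
Closing under the operation: H = {e, r^3, rs, r^4s}, so |H| = 4.

4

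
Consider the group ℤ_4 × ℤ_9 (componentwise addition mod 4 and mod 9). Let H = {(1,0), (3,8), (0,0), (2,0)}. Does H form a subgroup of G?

No

(3,8) ∈ H but its inverse (1,1) ∉ H, so H is not a subgroup.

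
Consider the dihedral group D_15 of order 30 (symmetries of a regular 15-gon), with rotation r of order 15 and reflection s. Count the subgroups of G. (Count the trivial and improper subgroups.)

|G| = 30, so by Lagrange every subgroup order divides 30. Divisors: 1, 2, 3, 5, 6, 10, 15, 30.
Subgroups by order — order 1: 1; order 2: 15; order 3: 1; order 5: 1; order 6: 5; order 10: 3; order 15: 1; order 30: 1.
Total: 1 + 15 + 1 + 1 + 5 + 3 + 1 + 1 = 28.

28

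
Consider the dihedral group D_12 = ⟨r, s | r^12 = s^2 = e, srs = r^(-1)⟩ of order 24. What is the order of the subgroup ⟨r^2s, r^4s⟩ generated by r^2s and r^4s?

|⟨r^2s⟩| = 2 and |⟨r^4s⟩| = 2, so |H| is a multiple of lcm(2, 2) = 2 and divides |G| = 24.
Closing under the operation: H = {e, r^2, r^4, r^6, r^8, r^10, s, r^2s, r^4s, r^6s, r^8s, r^10s}, so |H| = 12.

12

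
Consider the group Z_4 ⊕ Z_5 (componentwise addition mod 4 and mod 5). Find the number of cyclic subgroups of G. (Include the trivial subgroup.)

6

Each element a generates a cyclic subgroup ⟨a⟩; distinct elements may generate the same one (a cyclic group of order d has φ(d) generators).
Cyclic subgroups by order — order 1: 1; order 2: 1; order 4: 1; order 5: 1; order 10: 1; order 20: 1.
Total: 6.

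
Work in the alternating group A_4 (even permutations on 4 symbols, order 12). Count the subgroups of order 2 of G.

3

|G| = 12 and 2 | 12, so subgroups of order 2 are possible by Lagrange.
The subgroups of order 2 are: {e, (1 2)(3 4)}; {e, (1 3)(2 4)}; {e, (1 4)(2 3)}.
So G has 3 subgroups of order 2.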